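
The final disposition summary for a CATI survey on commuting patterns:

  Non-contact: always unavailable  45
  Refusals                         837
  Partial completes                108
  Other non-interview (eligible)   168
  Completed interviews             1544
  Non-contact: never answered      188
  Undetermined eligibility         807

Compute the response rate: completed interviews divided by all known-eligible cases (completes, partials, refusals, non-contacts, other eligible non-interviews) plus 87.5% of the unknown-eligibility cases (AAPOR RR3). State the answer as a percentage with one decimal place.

42.9%

Never reached = 188 + 45 = 233
Num = 1544
Eligible (known) = 1544 + 108 + 837 + 233 + 168 = 2890
Eligible share of unknowns = 0.8750 × 807 = 706.12
Base = 2890 + 706.12 = 3596.12
RR3 = 1544 / 3596.12 = 0.4294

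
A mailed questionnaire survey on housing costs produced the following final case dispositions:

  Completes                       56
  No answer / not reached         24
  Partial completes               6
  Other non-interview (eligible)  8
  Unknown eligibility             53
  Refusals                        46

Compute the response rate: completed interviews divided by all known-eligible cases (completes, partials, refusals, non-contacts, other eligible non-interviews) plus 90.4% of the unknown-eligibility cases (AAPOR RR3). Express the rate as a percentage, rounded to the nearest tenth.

Num: 56
Determined eligible: 56 + 6 + 46 + 24 + 8 = 140
e × U: 0.9040 × 53 = 47.91
Denominator: 140 + 47.91 = 187.91
RR3 = 56 / 187.91 = 0.2980

29.8%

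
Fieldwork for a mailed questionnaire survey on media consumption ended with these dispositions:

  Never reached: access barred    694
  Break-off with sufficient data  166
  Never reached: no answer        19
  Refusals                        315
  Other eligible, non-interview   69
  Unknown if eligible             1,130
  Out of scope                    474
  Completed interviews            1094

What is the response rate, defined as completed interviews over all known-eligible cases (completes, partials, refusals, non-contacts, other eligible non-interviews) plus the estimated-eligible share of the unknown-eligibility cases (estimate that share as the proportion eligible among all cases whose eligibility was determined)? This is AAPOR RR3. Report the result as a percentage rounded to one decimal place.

No contact after all attempts = 19 + 694 = 713
Num = 1094
Eligible (known) = 1094 + 166 + 315 + 713 + 69 = 2357
e = 2357 / (2357 + 474) = 2357 / 2831 = 0.8326
e × U = 0.8326 × 1130 = 940.84
Base = 2357 + 940.84 = 3297.84
RR3 = 1094 / 3297.84 = 0.3317

33.2%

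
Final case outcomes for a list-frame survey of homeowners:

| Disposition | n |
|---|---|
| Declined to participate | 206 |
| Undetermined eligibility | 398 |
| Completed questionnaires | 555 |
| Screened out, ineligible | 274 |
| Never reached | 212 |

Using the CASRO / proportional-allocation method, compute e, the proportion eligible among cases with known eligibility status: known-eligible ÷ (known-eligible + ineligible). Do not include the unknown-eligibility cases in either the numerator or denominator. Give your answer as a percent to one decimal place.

Eligible (known) → 555 + 206 + 212 = 973
e = 973 / (973 + 274) = 973 / 1247 = 0.7803

78.0%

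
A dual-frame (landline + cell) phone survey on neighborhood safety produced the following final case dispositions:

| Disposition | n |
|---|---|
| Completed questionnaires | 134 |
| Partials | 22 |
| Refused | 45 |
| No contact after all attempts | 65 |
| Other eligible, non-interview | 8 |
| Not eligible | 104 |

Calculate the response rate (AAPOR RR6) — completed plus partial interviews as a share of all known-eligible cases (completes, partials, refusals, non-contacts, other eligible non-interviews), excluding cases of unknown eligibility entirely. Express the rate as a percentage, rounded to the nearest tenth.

Top = 134 + 22 = 156
Base = 134 + 22 + 45 + 65 + 8 = 274
RR6 = 156 / 274 = 0.5693

56.9%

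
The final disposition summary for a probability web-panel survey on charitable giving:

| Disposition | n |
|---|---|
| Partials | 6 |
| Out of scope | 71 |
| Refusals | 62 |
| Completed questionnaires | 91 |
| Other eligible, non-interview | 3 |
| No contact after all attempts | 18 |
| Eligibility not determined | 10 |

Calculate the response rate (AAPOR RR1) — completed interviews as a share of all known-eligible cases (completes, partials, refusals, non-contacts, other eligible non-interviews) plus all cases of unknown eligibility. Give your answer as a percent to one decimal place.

Numerator: 91
Base: 91 + 6 + 62 + 18 + 3 + 10 = 190
RR1 = 91 / 190 = 0.4789

47.9%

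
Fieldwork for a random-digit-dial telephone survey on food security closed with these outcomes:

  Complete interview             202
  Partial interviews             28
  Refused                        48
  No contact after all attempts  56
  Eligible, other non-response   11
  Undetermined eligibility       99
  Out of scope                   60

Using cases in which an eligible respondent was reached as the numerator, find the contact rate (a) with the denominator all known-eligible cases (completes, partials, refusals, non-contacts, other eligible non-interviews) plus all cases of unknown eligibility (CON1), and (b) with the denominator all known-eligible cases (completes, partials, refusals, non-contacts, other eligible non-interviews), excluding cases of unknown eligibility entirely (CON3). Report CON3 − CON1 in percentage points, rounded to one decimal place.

Top = 202 + 28 + 48 + 11 = 289
Base = 202 + 28 + 48 + 56 + 11 + 99 = 444
CON1 = 289 / 444 = 0.6509
Base = 202 + 28 + 48 + 56 + 11 = 345
CON3 = 289 / 345 = 0.8377
Difference = 83.77 − 65.09 = 18.68 percentage points

18.7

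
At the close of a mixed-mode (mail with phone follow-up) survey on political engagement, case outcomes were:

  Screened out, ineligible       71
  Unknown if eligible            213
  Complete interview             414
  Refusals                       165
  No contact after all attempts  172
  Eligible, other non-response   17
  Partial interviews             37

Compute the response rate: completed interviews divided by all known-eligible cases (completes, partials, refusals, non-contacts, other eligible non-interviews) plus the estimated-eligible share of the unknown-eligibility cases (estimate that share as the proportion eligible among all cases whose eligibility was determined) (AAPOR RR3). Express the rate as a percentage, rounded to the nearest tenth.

Num: 414
Determined eligible: 414 + 37 + 165 + 172 + 17 = 805
e = 805 / (805 + 71) = 805 / 876 = 0.9189
Eligible share of unknowns: 0.9189 × 213 = 195.73
Denom: 805 + 195.73 = 1000.73
RR3 = 414 / 1000.73 = 0.4137

41.4%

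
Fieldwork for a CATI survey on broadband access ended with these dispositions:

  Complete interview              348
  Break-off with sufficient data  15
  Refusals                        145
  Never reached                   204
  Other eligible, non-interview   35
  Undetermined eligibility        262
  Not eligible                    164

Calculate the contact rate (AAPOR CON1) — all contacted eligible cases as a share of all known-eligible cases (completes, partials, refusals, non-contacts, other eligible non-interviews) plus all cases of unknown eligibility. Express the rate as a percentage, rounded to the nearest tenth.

53.8%

Numerator = 348 + 15 + 145 + 35 = 543
Base = 348 + 15 + 145 + 204 + 35 + 262 = 1009
CON1 = 543 / 1009 = 0.5382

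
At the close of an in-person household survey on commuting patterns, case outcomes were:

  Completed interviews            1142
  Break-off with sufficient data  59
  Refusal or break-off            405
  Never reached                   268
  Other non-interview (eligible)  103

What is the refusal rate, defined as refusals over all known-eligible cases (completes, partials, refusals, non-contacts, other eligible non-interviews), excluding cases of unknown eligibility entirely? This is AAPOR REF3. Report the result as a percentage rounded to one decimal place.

Num → 405
Base → 1142 + 59 + 405 + 268 + 103 = 1977
REF3 = 405 / 1977 = 0.2049

20.5%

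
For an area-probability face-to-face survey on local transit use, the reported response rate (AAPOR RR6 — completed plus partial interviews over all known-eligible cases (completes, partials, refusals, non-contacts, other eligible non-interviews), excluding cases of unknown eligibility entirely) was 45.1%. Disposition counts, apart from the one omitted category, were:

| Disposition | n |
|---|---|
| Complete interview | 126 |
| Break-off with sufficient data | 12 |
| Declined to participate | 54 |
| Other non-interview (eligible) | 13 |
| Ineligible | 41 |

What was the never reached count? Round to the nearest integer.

Top → 126 + 12 = 138
RR6 = 138 / D = 0.451
D = 138 / 0.451 = 306.0
Rest of base = 205
never reached = 306.0 − 205 ≈ 101

101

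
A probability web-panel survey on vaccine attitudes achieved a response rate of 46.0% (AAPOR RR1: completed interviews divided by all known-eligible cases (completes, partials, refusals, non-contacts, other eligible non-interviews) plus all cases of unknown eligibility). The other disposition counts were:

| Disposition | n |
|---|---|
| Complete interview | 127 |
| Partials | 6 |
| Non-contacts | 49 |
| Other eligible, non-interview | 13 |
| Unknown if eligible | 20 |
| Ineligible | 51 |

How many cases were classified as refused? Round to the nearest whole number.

61

RR1 = 127 / D = 0.460
D = 127 / 0.460 = 276.1
Rest of base = 215
refused = 276.1 − 215 ≈ 61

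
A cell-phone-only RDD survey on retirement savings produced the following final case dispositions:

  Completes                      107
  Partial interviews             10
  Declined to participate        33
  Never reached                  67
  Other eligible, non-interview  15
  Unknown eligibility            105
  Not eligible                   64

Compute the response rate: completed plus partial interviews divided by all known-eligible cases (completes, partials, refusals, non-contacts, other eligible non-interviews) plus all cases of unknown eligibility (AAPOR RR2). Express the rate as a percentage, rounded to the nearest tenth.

34.7%

Top: 107 + 10 = 117
Denominator: 107 + 10 + 33 + 67 + 15 + 105 = 337
RR2 = 117 / 337 = 0.3472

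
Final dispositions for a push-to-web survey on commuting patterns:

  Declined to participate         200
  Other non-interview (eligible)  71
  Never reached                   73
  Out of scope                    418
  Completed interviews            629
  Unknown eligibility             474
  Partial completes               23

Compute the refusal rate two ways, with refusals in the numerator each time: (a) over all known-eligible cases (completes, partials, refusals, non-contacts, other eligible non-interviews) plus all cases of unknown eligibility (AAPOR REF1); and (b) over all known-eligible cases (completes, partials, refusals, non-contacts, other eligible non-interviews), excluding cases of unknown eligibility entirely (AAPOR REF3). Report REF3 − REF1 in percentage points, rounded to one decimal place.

6.5

Top = 200
Base = 629 + 23 + 200 + 73 + 71 + 474 = 1470
REF1 = 200 / 1470 = 0.1361
Base = 629 + 23 + 200 + 73 + 71 = 996
REF3 = 200 / 996 = 0.2008
Difference = 20.08 − 13.61 = 6.47 percentage points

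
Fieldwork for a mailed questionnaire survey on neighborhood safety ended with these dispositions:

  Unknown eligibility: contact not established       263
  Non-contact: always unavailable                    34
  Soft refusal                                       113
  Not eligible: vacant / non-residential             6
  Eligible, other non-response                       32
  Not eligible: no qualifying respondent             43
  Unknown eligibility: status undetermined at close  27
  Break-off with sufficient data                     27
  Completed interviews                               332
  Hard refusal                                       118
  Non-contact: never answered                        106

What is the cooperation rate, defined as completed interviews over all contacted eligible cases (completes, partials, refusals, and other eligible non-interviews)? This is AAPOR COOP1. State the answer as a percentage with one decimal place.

53.4%

Refusals = 118 + 113 = 231
Never reached = 106 + 34 = 140
Undetermined eligibility = 263 + 27 = 290
Out of scope = 43 + 6 = 49
Top → 332
Denom → 332 + 27 + 231 + 32 = 622
COOP1 = 332 / 622 = 0.5338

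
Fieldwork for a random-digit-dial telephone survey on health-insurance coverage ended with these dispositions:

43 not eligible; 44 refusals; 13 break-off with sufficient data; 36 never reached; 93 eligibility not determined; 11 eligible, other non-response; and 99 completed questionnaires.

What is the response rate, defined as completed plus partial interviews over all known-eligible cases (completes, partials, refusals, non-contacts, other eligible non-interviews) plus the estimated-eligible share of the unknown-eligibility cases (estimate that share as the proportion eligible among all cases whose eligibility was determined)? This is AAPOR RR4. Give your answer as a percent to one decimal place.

40.0%

Numerator: 99 + 13 = 112
Determined eligible: 99 + 13 + 44 + 36 + 11 = 203
e = 203 / (203 + 43) = 203 / 246 = 0.8252
e × U: 0.8252 × 93 = 76.74
Denominator: 203 + 76.74 = 279.74
RR4 = 112 / 279.74 = 0.4004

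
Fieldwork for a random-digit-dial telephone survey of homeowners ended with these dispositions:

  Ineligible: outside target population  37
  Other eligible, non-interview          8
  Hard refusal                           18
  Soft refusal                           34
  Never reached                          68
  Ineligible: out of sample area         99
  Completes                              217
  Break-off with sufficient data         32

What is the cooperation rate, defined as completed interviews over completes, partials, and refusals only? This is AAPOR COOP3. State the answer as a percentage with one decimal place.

72.1%

Refusals = 18 + 34 = 52
Out of scope = 37 + 99 = 136
Top: 217
Denom: 217 + 32 + 52 = 301
COOP3 = 217 / 301 = 0.7209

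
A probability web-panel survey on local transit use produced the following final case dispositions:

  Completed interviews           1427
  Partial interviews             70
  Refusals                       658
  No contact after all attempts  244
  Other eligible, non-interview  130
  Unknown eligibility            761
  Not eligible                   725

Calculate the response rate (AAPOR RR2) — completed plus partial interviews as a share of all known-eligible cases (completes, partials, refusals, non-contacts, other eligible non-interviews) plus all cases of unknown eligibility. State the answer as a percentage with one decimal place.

Numerator = 1427 + 70 = 1497
Denom = 1427 + 70 + 658 + 244 + 130 + 761 = 3290
RR2 = 1497 / 3290 = 0.4550

45.5%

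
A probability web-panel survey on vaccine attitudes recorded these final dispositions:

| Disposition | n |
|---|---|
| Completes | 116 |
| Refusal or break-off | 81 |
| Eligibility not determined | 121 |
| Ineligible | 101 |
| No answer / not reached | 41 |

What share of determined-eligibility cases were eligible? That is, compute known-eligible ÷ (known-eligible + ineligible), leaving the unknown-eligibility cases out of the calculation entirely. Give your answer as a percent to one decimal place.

Determined eligible → 116 + 81 + 41 = 238
e = 238 / (238 + 101) = 238 / 339 = 0.7021

70.2%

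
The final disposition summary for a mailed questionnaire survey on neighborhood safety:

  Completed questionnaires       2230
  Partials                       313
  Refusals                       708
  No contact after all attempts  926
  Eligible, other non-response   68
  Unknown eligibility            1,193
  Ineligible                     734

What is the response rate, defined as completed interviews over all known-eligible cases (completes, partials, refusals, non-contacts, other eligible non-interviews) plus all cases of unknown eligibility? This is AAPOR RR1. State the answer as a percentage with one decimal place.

Num → 2230
Denom → 2230 + 313 + 708 + 926 + 68 + 1193 = 5438
RR1 = 2230 / 5438 = 0.4101

41.0%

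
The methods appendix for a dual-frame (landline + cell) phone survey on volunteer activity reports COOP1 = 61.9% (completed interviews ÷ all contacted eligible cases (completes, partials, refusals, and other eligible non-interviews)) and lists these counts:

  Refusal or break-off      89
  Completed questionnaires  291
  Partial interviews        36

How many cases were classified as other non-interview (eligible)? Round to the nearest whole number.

COOP1 = 291 / D = 0.619
D = 291 / 0.619 = 470.1
Other denominator terms total 416
other non-interview (eligible) = 470.1 − 416 ≈ 54

54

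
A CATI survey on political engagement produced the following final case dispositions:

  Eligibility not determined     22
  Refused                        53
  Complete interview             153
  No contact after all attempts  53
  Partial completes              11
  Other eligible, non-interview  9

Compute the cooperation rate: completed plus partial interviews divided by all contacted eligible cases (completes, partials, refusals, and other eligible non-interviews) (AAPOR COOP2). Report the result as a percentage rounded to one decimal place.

72.6%

Numerator = 153 + 11 = 164
Base = 153 + 11 + 53 + 9 = 226
COOP2 = 164 / 226 = 0.7257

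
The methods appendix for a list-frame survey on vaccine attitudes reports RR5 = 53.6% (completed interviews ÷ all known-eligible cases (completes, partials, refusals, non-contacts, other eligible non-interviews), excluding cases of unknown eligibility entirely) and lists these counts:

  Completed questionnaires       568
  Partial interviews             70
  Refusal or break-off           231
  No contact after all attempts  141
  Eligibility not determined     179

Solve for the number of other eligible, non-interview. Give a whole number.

RR5 = 568 / D = 0.536
D = 568 / 0.536 = 1059.7
Other denominator terms total 1010
other eligible, non-interview = 1059.7 − 1010 ≈ 50

50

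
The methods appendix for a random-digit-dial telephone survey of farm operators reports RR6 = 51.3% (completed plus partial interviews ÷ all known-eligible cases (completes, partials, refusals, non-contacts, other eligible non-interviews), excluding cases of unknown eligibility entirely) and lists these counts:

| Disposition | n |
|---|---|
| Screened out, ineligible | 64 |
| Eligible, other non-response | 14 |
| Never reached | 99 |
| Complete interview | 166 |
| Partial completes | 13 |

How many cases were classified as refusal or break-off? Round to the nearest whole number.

Numerator: 166 + 13 = 179
RR6 = 179 / D = 0.513
D = 179 / 0.513 = 348.9
Rest of base = 292
refusal or break-off = 348.9 − 292 ≈ 57

57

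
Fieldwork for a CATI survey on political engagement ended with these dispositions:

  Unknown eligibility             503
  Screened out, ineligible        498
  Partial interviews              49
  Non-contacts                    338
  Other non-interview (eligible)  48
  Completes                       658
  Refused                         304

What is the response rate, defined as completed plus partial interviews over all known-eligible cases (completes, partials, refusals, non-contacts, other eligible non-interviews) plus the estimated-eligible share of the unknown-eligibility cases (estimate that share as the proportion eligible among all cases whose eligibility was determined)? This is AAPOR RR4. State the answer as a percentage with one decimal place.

40.0%

Top = 658 + 49 = 707
Known eligible = 658 + 49 + 304 + 338 + 48 = 1397
e = 1397 / (1397 + 498) = 1397 / 1895 = 0.7372
e × U = 0.7372 × 503 = 370.81
Denom = 1397 + 370.81 = 1767.81
RR4 = 707 / 1767.81 = 0.3999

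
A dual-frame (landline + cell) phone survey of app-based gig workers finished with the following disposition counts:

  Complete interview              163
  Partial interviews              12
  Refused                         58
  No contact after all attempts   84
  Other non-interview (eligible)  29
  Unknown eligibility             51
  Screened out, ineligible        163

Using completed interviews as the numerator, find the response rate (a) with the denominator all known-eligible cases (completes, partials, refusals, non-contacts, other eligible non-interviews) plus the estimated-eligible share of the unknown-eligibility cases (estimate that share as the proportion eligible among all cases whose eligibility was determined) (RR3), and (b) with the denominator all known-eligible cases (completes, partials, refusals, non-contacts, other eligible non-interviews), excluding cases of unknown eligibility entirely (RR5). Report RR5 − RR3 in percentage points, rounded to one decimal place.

4.3

Top = 163
Determined eligible = 163 + 12 + 58 + 84 + 29 = 346
e = 346 / (346 + 163) = 346 / 509 = 0.6798
Estimated eligible among unknowns = 0.6798 × 51 = 34.67
Base = 346 + 34.67 = 380.67
RR3 = 163 / 380.67 = 0.4282
Base = 163 + 12 + 58 + 84 + 29 = 346
RR5 = 163 / 346 = 0.4711
Difference = 47.11 − 42.82 = 4.29 percentage points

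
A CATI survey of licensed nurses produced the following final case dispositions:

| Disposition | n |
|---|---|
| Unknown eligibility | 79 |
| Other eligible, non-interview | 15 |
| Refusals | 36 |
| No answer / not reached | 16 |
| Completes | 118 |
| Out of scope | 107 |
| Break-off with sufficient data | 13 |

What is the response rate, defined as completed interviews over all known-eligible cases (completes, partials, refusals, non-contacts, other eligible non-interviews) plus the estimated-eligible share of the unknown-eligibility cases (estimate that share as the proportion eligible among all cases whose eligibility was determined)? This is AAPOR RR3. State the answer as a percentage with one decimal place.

47.3%

Top = 118
Determined eligible = 118 + 13 + 36 + 16 + 15 = 198
e = 198 / (198 + 107) = 198 / 305 = 0.6492
e × U = 0.6492 × 79 = 51.29
Denominator = 198 + 51.29 = 249.29
RR3 = 118 / 249.29 = 0.4733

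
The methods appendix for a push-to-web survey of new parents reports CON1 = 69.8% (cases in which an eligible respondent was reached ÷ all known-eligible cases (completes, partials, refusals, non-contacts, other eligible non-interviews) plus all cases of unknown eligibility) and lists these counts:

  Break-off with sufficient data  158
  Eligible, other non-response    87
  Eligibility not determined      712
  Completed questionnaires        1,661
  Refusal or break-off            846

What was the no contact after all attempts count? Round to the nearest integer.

479

Top: 1661 + 158 + 846 + 87 = 2752
CON1 = 2752 / D = 0.698
D = 2752 / 0.698 = 3942.7
Other denominator terms total 3464
no contact after all attempts = 3942.7 − 3464 ≈ 479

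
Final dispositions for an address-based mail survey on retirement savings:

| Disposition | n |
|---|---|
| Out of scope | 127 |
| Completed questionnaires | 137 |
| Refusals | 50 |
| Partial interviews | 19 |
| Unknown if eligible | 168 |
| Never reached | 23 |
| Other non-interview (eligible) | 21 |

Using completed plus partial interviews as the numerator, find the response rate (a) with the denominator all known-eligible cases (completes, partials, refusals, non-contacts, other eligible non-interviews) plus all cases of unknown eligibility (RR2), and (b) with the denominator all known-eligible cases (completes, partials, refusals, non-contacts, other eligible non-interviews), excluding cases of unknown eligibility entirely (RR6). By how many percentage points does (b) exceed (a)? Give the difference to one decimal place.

Top: 137 + 19 = 156
Denom: 137 + 19 + 50 + 23 + 21 + 168 = 418
RR2 = 156 / 418 = 0.3732
Denom: 137 + 19 + 50 + 23 + 21 = 250
RR6 = 156 / 250 = 0.6240
Difference = 62.40 − 37.32 = 25.08 percentage points

25.1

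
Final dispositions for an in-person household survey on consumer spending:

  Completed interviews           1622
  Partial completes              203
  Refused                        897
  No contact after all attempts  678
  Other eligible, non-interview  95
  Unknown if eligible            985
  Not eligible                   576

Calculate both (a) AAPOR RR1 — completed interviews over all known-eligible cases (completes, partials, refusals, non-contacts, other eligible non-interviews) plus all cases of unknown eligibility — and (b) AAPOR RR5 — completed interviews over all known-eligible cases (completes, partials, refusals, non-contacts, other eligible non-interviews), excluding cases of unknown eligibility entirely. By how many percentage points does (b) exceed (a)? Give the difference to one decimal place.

10.2

Numerator = 1622
Base = 1622 + 203 + 897 + 678 + 95 + 985 = 4480
RR1 = 1622 / 4480 = 0.3621
Base = 1622 + 203 + 897 + 678 + 95 = 3495
RR5 = 1622 / 3495 = 0.4641
Difference = 46.41 − 36.21 = 10.20 percentage points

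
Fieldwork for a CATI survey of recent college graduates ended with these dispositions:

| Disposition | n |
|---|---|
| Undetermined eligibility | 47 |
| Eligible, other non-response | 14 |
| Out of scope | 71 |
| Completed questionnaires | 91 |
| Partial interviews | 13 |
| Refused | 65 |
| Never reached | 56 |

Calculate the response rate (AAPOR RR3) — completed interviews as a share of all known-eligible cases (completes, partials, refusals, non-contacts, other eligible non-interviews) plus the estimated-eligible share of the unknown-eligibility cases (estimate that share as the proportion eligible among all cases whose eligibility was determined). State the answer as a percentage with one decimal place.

33.1%

Top: 91
Eligible (known): 91 + 13 + 65 + 56 + 14 = 239
e = 239 / (239 + 71) = 239 / 310 = 0.7710
e × U: 0.7710 × 47 = 36.24
Base: 239 + 36.24 = 275.24
RR3 = 91 / 275.24 = 0.3306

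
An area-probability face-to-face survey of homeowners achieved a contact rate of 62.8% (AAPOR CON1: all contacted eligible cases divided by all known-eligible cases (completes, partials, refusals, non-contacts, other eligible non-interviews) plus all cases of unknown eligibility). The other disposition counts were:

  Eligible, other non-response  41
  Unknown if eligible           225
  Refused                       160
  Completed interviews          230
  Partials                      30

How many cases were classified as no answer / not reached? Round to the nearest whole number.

48

Top = 230 + 30 + 160 + 41 = 461
CON1 = 461 / D = 0.628
D = 461 / 0.628 = 734.1
Rest of base = 686
no answer / not reached = 734.1 − 686 ≈ 48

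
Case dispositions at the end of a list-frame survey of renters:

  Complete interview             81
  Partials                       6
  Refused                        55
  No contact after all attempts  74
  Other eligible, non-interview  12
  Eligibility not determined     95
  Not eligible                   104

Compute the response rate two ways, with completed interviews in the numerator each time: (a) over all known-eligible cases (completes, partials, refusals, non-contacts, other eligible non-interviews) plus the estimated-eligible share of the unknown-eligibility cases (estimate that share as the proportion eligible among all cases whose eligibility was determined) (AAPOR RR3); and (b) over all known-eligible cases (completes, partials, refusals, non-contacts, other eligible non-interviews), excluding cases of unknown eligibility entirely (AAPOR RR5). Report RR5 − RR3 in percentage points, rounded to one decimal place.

Top: 81
Known eligible: 81 + 6 + 55 + 74 + 12 = 228
e = 228 / (228 + 104) = 228 / 332 = 0.6867
Estimated eligible among unknowns: 0.6867 × 95 = 65.24
Base: 228 + 65.24 = 293.24
RR3 = 81 / 293.24 = 0.2762
Base: 81 + 6 + 55 + 74 + 12 = 228
RR5 = 81 / 228 = 0.3553
Difference = 35.53 − 27.62 = 7.91 percentage points

7.9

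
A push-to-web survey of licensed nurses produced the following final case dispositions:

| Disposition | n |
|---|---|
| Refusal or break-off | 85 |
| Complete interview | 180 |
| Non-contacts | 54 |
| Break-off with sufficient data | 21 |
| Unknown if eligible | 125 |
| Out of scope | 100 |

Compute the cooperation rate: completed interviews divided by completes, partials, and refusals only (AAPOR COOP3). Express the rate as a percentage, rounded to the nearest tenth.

Numerator = 180
Base = 180 + 21 + 85 = 286
COOP3 = 180 / 286 = 0.6294

62.9%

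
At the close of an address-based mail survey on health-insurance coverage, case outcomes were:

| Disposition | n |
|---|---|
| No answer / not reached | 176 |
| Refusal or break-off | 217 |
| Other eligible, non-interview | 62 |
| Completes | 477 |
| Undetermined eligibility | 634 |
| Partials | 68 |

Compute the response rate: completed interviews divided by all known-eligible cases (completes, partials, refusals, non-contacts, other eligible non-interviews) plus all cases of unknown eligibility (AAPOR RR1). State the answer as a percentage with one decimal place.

29.2%

Top: 477
Base: 477 + 68 + 217 + 176 + 62 + 634 = 1634
RR1 = 477 / 1634 = 0.2919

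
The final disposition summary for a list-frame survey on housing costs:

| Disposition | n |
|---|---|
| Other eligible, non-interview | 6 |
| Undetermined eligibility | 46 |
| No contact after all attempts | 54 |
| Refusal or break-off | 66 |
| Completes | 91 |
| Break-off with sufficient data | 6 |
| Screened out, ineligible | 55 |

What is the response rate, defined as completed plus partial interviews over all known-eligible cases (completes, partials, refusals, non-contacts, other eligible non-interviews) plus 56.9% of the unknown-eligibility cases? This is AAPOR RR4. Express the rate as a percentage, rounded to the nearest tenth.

38.9%

Top = 91 + 6 = 97
Known eligible = 91 + 6 + 66 + 54 + 6 = 223
Estimated eligible among unknowns = 0.5690 × 46 = 26.17
Base = 223 + 26.17 = 249.17
RR4 = 97 / 249.17 = 0.3893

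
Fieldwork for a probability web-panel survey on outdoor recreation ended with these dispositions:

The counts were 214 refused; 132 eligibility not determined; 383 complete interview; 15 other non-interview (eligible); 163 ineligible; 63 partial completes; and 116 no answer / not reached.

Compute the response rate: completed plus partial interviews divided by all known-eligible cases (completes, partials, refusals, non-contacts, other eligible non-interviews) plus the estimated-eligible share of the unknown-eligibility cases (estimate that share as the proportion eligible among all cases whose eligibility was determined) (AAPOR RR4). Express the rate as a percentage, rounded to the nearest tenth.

49.5%

Top → 383 + 63 = 446
Eligible (known) → 383 + 63 + 214 + 116 + 15 = 791
e = 791 / (791 + 163) = 791 / 954 = 0.8291
e × U → 0.8291 × 132 = 109.44
Denom → 791 + 109.44 = 900.44
RR4 = 446 / 900.44 = 0.4953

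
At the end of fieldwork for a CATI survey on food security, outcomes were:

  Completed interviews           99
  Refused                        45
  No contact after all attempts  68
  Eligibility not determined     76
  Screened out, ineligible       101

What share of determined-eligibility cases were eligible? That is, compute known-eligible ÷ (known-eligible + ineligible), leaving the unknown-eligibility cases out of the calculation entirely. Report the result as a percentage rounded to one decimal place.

Known eligible = 99 + 45 + 68 = 212
e = 212 / (212 + 101) = 212 / 313 = 0.6773

67.7%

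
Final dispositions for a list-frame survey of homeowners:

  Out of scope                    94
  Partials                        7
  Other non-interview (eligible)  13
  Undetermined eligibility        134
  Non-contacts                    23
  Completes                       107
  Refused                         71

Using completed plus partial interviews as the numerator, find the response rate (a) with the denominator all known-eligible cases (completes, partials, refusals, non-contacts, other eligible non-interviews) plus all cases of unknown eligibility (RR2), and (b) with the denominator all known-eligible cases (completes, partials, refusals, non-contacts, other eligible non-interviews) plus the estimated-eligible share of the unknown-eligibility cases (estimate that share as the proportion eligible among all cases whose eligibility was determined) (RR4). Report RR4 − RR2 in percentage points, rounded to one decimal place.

Numerator → 107 + 7 = 114
Base → 107 + 7 + 71 + 23 + 13 + 134 = 355
RR2 = 114 / 355 = 0.3211
Eligible (known) → 107 + 7 + 71 + 23 + 13 = 221
e = 221 / (221 + 94) = 221 / 315 = 0.7016
Estimated eligible among unknowns → 0.7016 × 134 = 94.01
Base → 221 + 94.01 = 315.01
RR4 = 114 / 315.01 = 0.3619
Difference = 36.19 − 32.11 = 4.08 percentage points

4.1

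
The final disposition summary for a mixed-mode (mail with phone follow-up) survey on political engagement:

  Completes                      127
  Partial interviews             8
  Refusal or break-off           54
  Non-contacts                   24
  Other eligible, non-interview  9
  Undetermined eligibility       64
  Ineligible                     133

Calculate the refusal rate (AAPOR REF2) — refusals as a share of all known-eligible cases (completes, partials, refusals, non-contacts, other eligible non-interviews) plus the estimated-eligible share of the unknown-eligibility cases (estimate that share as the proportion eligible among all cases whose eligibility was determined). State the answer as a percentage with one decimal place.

20.6%

Num: 54
Eligible (known): 127 + 8 + 54 + 24 + 9 = 222
e = 222 / (222 + 133) = 222 / 355 = 0.6254
e × U: 0.6254 × 64 = 40.03
Denominator: 222 + 40.03 = 262.03
REF2 = 54 / 262.03 = 0.2061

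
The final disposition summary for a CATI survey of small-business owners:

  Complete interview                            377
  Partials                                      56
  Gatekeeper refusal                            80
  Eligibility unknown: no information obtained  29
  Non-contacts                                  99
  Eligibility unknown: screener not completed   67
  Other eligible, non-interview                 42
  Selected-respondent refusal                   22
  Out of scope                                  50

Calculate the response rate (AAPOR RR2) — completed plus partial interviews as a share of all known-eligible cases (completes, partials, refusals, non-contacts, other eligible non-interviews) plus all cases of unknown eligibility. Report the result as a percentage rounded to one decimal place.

56.1%

Declined to participate = 80 + 22 = 102
Unknown eligibility = 67 + 29 = 96
Num: 377 + 56 = 433
Base: 377 + 56 + 102 + 99 + 42 + 96 = 772
RR2 = 433 / 772 = 0.5609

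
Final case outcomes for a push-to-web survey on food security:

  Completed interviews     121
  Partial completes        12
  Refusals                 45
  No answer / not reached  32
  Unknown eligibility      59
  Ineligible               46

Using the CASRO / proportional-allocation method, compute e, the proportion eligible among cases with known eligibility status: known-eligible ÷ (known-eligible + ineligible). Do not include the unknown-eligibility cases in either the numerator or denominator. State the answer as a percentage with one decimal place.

82.0%

Eligible (known) = 121 + 12 + 45 + 32 = 210
e = 210 / (210 + 46) = 210 / 256 = 0.8203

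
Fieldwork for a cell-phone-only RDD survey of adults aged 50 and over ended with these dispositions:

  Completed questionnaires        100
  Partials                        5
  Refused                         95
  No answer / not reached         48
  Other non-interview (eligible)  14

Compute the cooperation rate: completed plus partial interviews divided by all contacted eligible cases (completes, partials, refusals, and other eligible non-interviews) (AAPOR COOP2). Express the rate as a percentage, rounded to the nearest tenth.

49.1%

Numerator = 100 + 5 = 105
Denominator = 100 + 5 + 95 + 14 = 214
COOP2 = 105 / 214 = 0.4907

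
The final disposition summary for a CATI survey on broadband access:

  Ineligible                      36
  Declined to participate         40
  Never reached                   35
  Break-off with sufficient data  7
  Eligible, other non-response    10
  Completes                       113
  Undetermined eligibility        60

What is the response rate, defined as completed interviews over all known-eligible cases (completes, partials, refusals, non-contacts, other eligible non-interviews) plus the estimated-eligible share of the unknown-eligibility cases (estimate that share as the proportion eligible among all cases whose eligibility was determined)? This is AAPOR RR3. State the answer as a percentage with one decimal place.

44.1%

Numerator = 113
Determined eligible = 113 + 7 + 40 + 35 + 10 = 205
e = 205 / (205 + 36) = 205 / 241 = 0.8506
e × U = 0.8506 × 60 = 51.04
Denom = 205 + 51.04 = 256.04
RR3 = 113 / 256.04 = 0.4413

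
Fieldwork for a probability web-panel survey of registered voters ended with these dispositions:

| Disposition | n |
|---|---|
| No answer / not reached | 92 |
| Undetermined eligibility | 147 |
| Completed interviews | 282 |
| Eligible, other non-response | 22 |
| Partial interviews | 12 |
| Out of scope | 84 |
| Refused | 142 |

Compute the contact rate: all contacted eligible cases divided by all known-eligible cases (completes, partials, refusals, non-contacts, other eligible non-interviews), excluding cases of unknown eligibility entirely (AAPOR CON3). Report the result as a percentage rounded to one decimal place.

83.3%

Top: 282 + 12 + 142 + 22 = 458
Denominator: 282 + 12 + 142 + 92 + 22 = 550
CON3 = 458 / 550 = 0.8327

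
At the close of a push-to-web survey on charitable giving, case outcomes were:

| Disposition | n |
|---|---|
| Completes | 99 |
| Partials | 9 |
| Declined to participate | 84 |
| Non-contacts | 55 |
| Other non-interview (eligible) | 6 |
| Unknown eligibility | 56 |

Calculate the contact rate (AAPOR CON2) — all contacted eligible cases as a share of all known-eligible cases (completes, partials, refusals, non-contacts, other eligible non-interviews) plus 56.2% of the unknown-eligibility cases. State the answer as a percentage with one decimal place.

69.6%

Num = 99 + 9 + 84 + 6 = 198
Known eligible = 99 + 9 + 84 + 55 + 6 = 253
Estimated eligible among unknowns = 0.5620 × 56 = 31.47
Base = 253 + 31.47 = 284.47
CON2 = 198 / 284.47 = 0.6960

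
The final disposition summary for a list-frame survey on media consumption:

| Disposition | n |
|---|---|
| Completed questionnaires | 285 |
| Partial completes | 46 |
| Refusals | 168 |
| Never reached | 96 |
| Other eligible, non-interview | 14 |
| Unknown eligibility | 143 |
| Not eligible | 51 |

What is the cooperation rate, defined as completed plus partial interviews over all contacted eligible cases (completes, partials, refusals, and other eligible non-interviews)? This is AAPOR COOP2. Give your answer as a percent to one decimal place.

Numerator → 285 + 46 = 331
Base → 285 + 46 + 168 + 14 = 513
COOP2 = 331 / 513 = 0.6452

64.5%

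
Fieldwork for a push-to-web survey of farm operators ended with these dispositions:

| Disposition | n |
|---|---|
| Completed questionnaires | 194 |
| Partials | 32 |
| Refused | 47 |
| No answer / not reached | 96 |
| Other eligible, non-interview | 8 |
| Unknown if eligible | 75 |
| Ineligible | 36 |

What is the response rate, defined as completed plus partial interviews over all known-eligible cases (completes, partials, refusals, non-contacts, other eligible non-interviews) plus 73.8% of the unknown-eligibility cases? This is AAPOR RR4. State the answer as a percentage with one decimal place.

52.3%

Top = 194 + 32 = 226
Eligible (known) = 194 + 32 + 47 + 96 + 8 = 377
Estimated eligible among unknowns = 0.7380 × 75 = 55.35
Denom = 377 + 55.35 = 432.35
RR4 = 226 / 432.35 = 0.5227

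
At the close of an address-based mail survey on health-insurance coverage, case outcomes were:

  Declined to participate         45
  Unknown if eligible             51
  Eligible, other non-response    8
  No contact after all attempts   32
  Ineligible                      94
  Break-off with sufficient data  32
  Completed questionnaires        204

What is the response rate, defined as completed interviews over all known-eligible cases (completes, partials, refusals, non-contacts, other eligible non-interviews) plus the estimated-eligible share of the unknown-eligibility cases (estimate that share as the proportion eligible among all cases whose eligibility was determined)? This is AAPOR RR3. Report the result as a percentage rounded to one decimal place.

56.6%

Top → 204
Determined eligible → 204 + 32 + 45 + 32 + 8 = 321
e = 321 / (321 + 94) = 321 / 415 = 0.7735
Eligible share of unknowns → 0.7735 × 51 = 39.45
Denom → 321 + 39.45 = 360.45
RR3 = 204 / 360.45 = 0.5660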